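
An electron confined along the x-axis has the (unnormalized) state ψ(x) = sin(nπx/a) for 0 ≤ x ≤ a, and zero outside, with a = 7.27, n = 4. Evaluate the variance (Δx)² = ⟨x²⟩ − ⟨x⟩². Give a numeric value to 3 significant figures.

Compute ⟨x⟩ and ⟨x²⟩ separately, then (Δx)² = ⟨x²⟩ − ⟨x⟩².
With sin²θ = (1 − cos2θ)/2 on 0 ≤ x ≤ a: ∫sin²(nπx/a) dx = a/2, ∫x·sin²(nπx/a) dx = a²/4, ∫x²·sin²(nπx/a) dx = a³·(1/6 − 1/(4n²π²)); higher powers xᵏ the same way, integrating xᵏ·cos(2nπx/a) by parts.
Normalization: ∫|ψ|² dx = 3.6350.
⟨x⟩ = 3.6350 and ⟨x²⟩ = 17.450.
(Δx)² = 17.450 − (3.6350)² = 4.2371.

4.24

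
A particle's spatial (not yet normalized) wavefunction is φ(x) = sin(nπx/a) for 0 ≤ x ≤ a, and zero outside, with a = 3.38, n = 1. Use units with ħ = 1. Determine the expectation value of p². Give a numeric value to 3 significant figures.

0.864

p² φ = −ħ² d²φ/dx²; ⟨p²⟩ = −ħ² ∫ φ*·φ'' dx / ∫|φ|² dx.
d/dx sin(nπx/a) = (nπ/a)·cos(nπx/a) and d²/dx² sin(nπx/a) = −(nπ/a)²·sin(nπx/a); on 0 ≤ x ≤ a, ∫sin²(nπx/a) dx = a/2 and ∫sin(nπx/a)·cos(nπx/a) dx = 0.
State is unnormalized: ∫|φ|² dx = 1.6900, and ∫φ*·(−ħ² φ'') dx = 1.4600, so ⟨p²⟩ = 1.4600 / 1.6900.
⟨p²⟩ = 0.86391.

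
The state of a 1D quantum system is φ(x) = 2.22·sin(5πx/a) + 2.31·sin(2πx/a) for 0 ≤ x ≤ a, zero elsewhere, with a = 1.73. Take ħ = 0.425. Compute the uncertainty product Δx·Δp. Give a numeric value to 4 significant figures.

Δx = √(⟨x²⟩−⟨x⟩²), Δp = √(⟨p²⟩−⟨p⟩²).
On 0 ≤ x ≤ a (j ≠ l): ∫sin²(jπx/a) dx = a/2, ∫sin(jπx/a)·sin(lπx/a) dx = 0; diagonal moments ∫x·sin²(jπx/a) dx = a²/4, ∫x²·sin²(jπx/a) dx = a³·(1/6 − 1/(4j²π²)); cross terms ∫x·sin(jπx/a)·sin(lπx/a) dx = 0 for j + l even and −4jla²/(π²(j² − l²)²) for j + l odd, ∫x²·sin(jπx/a)·sin(lπx/a) dx = (−1)^(j+l)·4jla³/(π²(j² − l²)²); higher powers the same way via product-to-sum and parts. d²/dx² sin(jπx/a) = −(jπ/a)²·sin(jπx/a); on 0 ≤ x ≤ a, ∫sin²(jπx/a) dx = a/2 and ∫sin(jπx/a)·sin(lπx/a) dx = 0 for j ≠ l, so only diagonal terms survive in ∫|φ|² and ∫φ·φ″; ∫φ·φ′ dx = [φ²/2] between the walls = 0.
Normalization: ∫|φ|² dx = 8.8788.
⟨x⟩ = 0.83323, ⟨x²⟩ = 0.92005 ⇒ Δx = 0.47516.
⟨p⟩ = 0.0000, ⟨p²⟩ = 8.3884 ⇒ Δp = 2.8963.
Δx·Δp = 1.3762.

1.376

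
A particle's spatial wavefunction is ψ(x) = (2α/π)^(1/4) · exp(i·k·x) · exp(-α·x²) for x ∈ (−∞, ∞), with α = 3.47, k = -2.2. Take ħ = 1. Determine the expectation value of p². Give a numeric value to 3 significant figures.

p² ψ = −ħ² d²ψ/dx²; ⟨p²⟩ = −ħ² ∫ ψ*·ψ'' dx.
Gaussian moments: ∫x^(2j)·e^(−2αx²) dx = (2j−1)!!/(4α)^j · √(π/(2α)), odd powers integrate to 0; here √(π/(2α)) = 0.67281. Derivatives: ψ′ = (ik − 2αx)·ψ, ψ″ = ((ik − 2αx)² − 2α)·ψ; the odd-in-x pieces drop out.
⟨p²⟩ = 8.3100.

8.31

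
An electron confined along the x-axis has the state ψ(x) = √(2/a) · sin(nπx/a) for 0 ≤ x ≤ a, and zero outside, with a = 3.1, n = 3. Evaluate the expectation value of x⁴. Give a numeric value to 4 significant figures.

⟨x⁴⟩ = ∫ x⁴·|ψ|² dx (integrals over the domain).
With sin²θ = (1 − cos2θ)/2 on 0 ≤ x ≤ a: ∫sin²(nπx/a) dx = a/2, ∫x·sin²(nπx/a) dx = a²/4, ∫x²·sin²(nπx/a) dx = a³·(1/6 − 1/(4n²π²)); higher powers xᵏ the same way, integrating xᵏ·cos(2nπx/a) by parts.
⟨x⁴⟩ = 17.448.

17.45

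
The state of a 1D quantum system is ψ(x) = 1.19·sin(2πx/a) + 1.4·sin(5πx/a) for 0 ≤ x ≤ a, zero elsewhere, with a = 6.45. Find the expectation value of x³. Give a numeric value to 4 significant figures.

57.56

⟨x³⟩ = ∫ x³·|ψ|² dx / ∫|ψ|² dx (integrals over the domain).
On 0 ≤ x ≤ a (j ≠ l): ∫sin²(jπx/a) dx = a/2, ∫sin(jπx/a)·sin(lπx/a) dx = 0; diagonal moments ∫x·sin²(jπx/a) dx = a²/4, ∫x²·sin²(jπx/a) dx = a³·(1/6 − 1/(4j²π²)); cross terms ∫x·sin(jπx/a)·sin(lπx/a) dx = 0 for j + l even and −4jla²/(π²(j² − l²)²) for j + l odd, ∫x²·sin(jπx/a)·sin(lπx/a) dx = (−1)^(j+l)·4jla³/(π²(j² − l²)²); higher powers the same way via product-to-sum and parts.
State is unnormalized: ∫|ψ|² dx = 10.888, and ∫ψ*·x³·ψ dx = 626.71, so ⟨x³⟩ = 626.71 / 10.888.
⟨x³⟩ = 57.560.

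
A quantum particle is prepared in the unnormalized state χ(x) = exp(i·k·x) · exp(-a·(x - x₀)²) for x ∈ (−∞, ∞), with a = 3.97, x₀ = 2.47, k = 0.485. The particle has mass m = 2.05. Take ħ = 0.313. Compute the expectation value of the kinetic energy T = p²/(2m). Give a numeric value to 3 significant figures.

0.100

T = −(ħ²/2m) d²/dx², so ⟨T⟩ = −(ħ²/2m) ∫ χ*·χ'' dx / ∫|χ|² dx; with m = 2.05.
Gaussian moments (u = x − x₀): ∫u^(2j)·e^(−2au²) du = (2j−1)!!/(4a)^j · √(π/(2a)), odd powers integrate to 0; here √(π/(2a)) = 0.62902. Derivatives: χ′ = (ik − 2au)·χ, χ″ = ((ik − 2au)² − 2a)·χ; the odd-in-u pieces drop out.
State is unnormalized: ∫|χ|² dx = 0.62902, and ∫χ*·(−ħ²/2m · χ'') dx = 0.063206, so ⟨T⟩ = 0.063206 / 0.62902.
⟨T⟩ = 0.10048.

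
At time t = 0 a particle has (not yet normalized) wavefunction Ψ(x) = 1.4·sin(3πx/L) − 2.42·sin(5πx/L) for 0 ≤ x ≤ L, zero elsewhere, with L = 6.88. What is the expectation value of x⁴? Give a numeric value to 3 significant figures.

280.

⟨x⁴⟩ = ∫ x⁴·|Ψ|² dx / ∫|Ψ|² dx (integrals over the domain).
On 0 ≤ x ≤ L (j ≠ l): ∫sin²(jπx/L) dx = L/2, ∫sin(jπx/L)·sin(lπx/L) dx = 0; diagonal moments ∫x·sin²(jπx/L) dx = L²/4, ∫x²·sin²(jπx/L) dx = L³·(1/6 − 1/(4j²π²)); cross terms ∫x·sin(jπx/L)·sin(lπx/L) dx = 0 for j + l even and −4jlL²/(π²(j² − l²)²) for j + l odd, ∫x²·sin(jπx/L)·sin(lπx/L) dx = (−1)^(j+l)·4jlL³/(π²(j² − l²)²); higher powers the same way via product-to-sum and parts.
State is unnormalized: ∫|Ψ|² dx = 26.888, and ∫Ψ*·x⁴·Ψ dx = 7540.1, so ⟨x⁴⟩ = 7540.1 / 26.888.
⟨x⁴⟩ = 280.42.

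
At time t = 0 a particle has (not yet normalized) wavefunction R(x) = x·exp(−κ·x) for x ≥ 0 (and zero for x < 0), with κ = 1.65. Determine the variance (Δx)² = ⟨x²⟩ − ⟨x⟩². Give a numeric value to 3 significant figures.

Compute ⟨x⟩ and ⟨x²⟩ separately, then (Δx)² = ⟨x²⟩ − ⟨x⟩².
Every integrand reduces to terms xʲ·e^(−2κx) on [0, ∞); use ∫₀^∞ xʲ·e^(−2κx) dx = j!/(2κ)^(j+1).
Normalization: ∫|R|² dx = 0.055653.
⟨x⟩ = 0.90909 and ⟨x²⟩ = 1.1019.
(Δx)² = 1.1019 − (0.90909)² = 0.27548.

0.275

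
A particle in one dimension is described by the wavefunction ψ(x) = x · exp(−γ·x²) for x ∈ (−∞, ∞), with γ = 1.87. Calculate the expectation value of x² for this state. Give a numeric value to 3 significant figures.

0.401

⟨x²⟩ = ∫ x²·|ψ|² dx / ∫|ψ|² dx (integrals over the domain).
Expand each integrand as polynomial × e^(−2γx²) and use ∫x^(2j)·e^(−2γx²) dx = (2j−1)!!/(4γ)^j · √(π/(2γ)), odd powers → 0; here √(π/(2γ)) = 0.91651.
State is unnormalized: ∫|ψ|² dx = 0.12253, and ∫ψ*·x²·ψ dx = 0.049142, so ⟨x²⟩ = 0.049142 / 0.12253.
⟨x²⟩ = 0.40107.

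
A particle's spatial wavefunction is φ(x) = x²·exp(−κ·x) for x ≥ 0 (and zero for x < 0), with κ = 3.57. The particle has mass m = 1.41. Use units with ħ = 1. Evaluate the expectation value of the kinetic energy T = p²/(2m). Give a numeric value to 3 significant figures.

T = −(ħ²/2m) d²/dx², so ⟨T⟩ = −(ħ²/2m) ∫ φ*·φ'' dx / ∫|φ|² dx; with m = 1.41.
Differentiate x²·exp(−κ·x) with the product rule; every integrand then reduces to terms xʲ·e^(−2κx) on [0, ∞), with ∫₀^∞ xʲ·e^(−2κx) dx = j!/(2κ)^(j+1).
State is unnormalized: ∫|φ|² dx = 0.0012934, and ∫φ*·(−ħ²/2m · φ'') dx = 0.0019484, so ⟨T⟩ = 0.0019484 / 0.0012934.
⟨T⟩ = 1.5065.

1.51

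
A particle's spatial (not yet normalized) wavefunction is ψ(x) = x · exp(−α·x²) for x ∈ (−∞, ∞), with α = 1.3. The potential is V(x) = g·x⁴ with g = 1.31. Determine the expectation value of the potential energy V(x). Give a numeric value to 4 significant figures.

⟨V⟩ = ∫ V(x)·|ψ|² dx / ∫|ψ|² dx.
Expand each integrand as polynomial × e^(−2αx²) and use ∫x^(2j)·e^(−2αx²) dx = (2j−1)!!/(4α)^j · √(π/(2α)), odd powers → 0; here √(π/(2α)) = 1.0992.
State is unnormalized: ∫|ψ|² dx = 0.21139, and ∫ψ*·V(x)·ψ dx = 0.15362, so ⟨V⟩ = 0.15362 / 0.21139.
⟨V⟩ = 0.72670.

0.7267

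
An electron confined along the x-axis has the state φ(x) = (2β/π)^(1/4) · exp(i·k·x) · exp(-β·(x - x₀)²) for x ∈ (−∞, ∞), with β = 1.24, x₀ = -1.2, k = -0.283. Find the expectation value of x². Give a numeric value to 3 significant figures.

1.64

⟨x²⟩ = ∫ x²·|φ|² dx (integrals over the domain).
Gaussian moments (u = x − x₀): ∫u^(2j)·e^(−2βu²) du = (2j−1)!!/(4β)^j · √(π/(2β)), odd powers integrate to 0; here √(π/(2β)) = 1.1255.
⟨x²⟩ = 1.6416.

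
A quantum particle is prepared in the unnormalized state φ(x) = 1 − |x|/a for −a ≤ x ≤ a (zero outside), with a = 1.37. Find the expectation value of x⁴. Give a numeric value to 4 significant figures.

⟨x⁴⟩ = ∫ x⁴·|φ|² dx / ∫|φ|² dx (integrals over the domain).
φ is even, so ∫ over [−a, a] = 2∫₀ᵃ with φ = 1 − x/a there: ∫₀ᵃ (1 − x/a)² dx = a/3, ∫₀ᵃ x²(1 − x/a)² dx = a³/30, ∫₀ᵃ x⁴(1 − x/a)² dx = a⁵/105.
State is unnormalized: ∫|φ|² dx = 0.91333, and ∫φ*·x⁴·φ dx = 0.091927, so ⟨x⁴⟩ = 0.091927 / 0.91333.
⟨x⁴⟩ = 0.10065.

0.1007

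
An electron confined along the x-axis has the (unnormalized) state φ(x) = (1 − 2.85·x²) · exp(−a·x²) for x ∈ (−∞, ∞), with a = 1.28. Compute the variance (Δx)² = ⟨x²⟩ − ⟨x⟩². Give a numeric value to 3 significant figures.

0.552

Compute ⟨x⟩ and ⟨x²⟩ separately, then (Δx)² = ⟨x²⟩ − ⟨x⟩².
Expand each integrand as polynomial × e^(−2ax²) and use ∫x^(2j)·e^(−2ax²) dx = (2j−1)!!/(4a)^j · √(π/(2a)), odd powers → 0; here √(π/(2a)) = 1.1078.
Normalization: ∫|φ|² dx = 0.90425.
⟨x⟩ = 0.0000 and ⟨x²⟩ = 0.55222.
(Δx)² = 0.55222 − (0.0000)² = 0.55222.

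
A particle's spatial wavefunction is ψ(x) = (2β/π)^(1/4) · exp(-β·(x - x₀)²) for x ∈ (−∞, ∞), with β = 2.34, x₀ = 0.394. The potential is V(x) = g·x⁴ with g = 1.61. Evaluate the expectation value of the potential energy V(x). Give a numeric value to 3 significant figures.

0.254

⟨V⟩ = ∫ V(x)·|ψ|² dx.
Gaussian moments (u = x − x₀): ∫u^(2j)·e^(−2βu²) du = (2j−1)!!/(4β)^j · √(π/(2β)), odd powers integrate to 0; here √(π/(2β)) = 0.81932.
⟨V⟩ = 0.25414.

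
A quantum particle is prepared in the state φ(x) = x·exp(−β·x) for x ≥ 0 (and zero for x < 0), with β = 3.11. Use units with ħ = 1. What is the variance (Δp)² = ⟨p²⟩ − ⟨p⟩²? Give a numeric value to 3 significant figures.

9.67

Compute ⟨p⟩ and ⟨p²⟩ separately; (Δp)² = ⟨p²⟩ − ⟨p⟩².
Differentiate x·exp(−β·x) with the product rule; every integrand then reduces to terms xʲ·e^(−2βx) on [0, ∞), with ∫₀^∞ xʲ·e^(−2βx) dx = j!/(2β)^(j+1).
Normalization: ∫|φ|² dx = 0.0083111.
⟨p⟩ = 0.0000 and ⟨p²⟩ = 9.6721.
(Δp)² = 9.6721 − (0.0000)² = 9.6721.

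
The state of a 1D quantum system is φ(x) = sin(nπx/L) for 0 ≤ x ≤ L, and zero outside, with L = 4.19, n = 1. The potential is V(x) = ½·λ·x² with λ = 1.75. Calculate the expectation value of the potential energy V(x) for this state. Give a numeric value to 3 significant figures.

⟨V⟩ = ∫ V(x)·|φ|² dx / ∫|φ|² dx.
With sin²θ = (1 − cos2θ)/2 on 0 ≤ x ≤ L: ∫sin²(nπx/L) dx = L/2, ∫x·sin²(nπx/L) dx = L²/4, ∫x²·sin²(nπx/L) dx = L³·(1/6 − 1/(4n²π²)); higher powers xᵏ the same way, integrating xᵏ·cos(2nπx/L) by parts.
State is unnormalized: ∫|φ|² dx = 2.0950, and ∫φ*·V(x)·φ dx = 9.0971, so ⟨V⟩ = 9.0971 / 2.0950.
⟨V⟩ = 4.3423.

4.34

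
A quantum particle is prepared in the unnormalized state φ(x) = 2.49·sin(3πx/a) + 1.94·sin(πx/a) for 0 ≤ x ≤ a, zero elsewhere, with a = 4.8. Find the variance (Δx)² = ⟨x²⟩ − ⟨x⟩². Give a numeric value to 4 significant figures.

2.247

Compute ⟨x⟩ and ⟨x²⟩ separately, then (Δx)² = ⟨x²⟩ − ⟨x⟩².
On 0 ≤ x ≤ a (j ≠ l): ∫sin²(jπx/a) dx = a/2, ∫sin(jπx/a)·sin(lπx/a) dx = 0; diagonal moments ∫x·sin²(jπx/a) dx = a²/4, ∫x²·sin²(jπx/a) dx = a³·(1/6 − 1/(4j²π²)); cross terms ∫x·sin(jπx/a)·sin(lπx/a) dx = 0 for j + l even and −4jla²/(π²(j² − l²)²) for j + l odd, ∫x²·sin(jπx/a)·sin(lπx/a) dx = (−1)^(j+l)·4jla³/(π²(j² − l²)²); higher powers the same way via product-to-sum and parts.
Normalization: ∫|φ|² dx = 23.913.
⟨x⟩ = 2.4000 and ⟨x²⟩ = 8.0072.
(Δx)² = 8.0072 − (2.4000)² = 2.2472.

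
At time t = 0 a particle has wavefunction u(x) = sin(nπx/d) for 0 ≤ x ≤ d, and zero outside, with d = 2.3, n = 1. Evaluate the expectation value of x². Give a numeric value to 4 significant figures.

⟨x²⟩ = ∫ x²·|u|² dx / ∫|u|² dx (integrals over the domain).
With sin²θ = (1 − cos2θ)/2 on 0 ≤ x ≤ d: ∫sin²(nπx/d) dx = d/2, ∫x·sin²(nπx/d) dx = d²/4, ∫x²·sin²(nπx/d) dx = d³·(1/6 − 1/(4n²π²)); higher powers xᵏ the same way, integrating xᵏ·cos(2nπx/d) by parts.
State is unnormalized: ∫|u|² dx = 1.1500, and ∫u*·x²·u dx = 1.7196, so ⟨x²⟩ = 1.7196 / 1.1500.
⟨x²⟩ = 1.4953.

1.495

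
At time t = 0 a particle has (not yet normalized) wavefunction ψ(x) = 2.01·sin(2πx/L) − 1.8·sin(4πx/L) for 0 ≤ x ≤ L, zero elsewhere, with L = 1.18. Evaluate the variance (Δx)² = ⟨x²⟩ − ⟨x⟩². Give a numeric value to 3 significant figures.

0.0420

Compute ⟨x⟩ and ⟨x²⟩ separately, then (Δx)² = ⟨x²⟩ − ⟨x⟩².
On 0 ≤ x ≤ L (j ≠ l): ∫sin²(jπx/L) dx = L/2, ∫sin(jπx/L)·sin(lπx/L) dx = 0; diagonal moments ∫x·sin²(jπx/L) dx = L²/4, ∫x²·sin²(jπx/L) dx = L³·(1/6 − 1/(4j²π²)); cross terms ∫x·sin(jπx/L)·sin(lπx/L) dx = 0 for j + l even and −4jlL²/(π²(j² − l²)²) for j + l odd, ∫x²·sin(jπx/L)·sin(lπx/L) dx = (−1)^(j+l)·4jlL³/(π²(j² − l²)²); higher powers the same way via product-to-sum and parts.
Normalization: ∫|ψ|² dx = 4.2953.
⟨x⟩ = 0.59000 and ⟨x²⟩ = 0.39006.
(Δx)² = 0.39006 − (0.59000)² = 0.041962.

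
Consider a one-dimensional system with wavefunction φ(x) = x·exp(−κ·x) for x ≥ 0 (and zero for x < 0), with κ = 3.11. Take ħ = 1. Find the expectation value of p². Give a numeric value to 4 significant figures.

9.672

p² φ = −ħ² d²φ/dx²; ⟨p²⟩ = −ħ² ∫ φ*·φ'' dx / ∫|φ|² dx.
Differentiate x·exp(−κ·x) with the product rule; every integrand then reduces to terms xʲ·e^(−2κx) on [0, ∞), with ∫₀^∞ xʲ·e^(−2κx) dx = j!/(2κ)^(j+1).
State is unnormalized: ∫|φ|² dx = 0.0083111, and ∫φ*·(−ħ² φ'') dx = 0.080386, so ⟨p²⟩ = 0.080386 / 0.0083111.
⟨p²⟩ = 9.6721.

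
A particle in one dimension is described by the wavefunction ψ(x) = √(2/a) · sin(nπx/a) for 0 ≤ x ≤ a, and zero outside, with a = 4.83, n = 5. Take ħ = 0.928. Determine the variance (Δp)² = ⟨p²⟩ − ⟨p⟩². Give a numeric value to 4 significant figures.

9.108

Compute ⟨p⟩ and ⟨p²⟩ separately; (Δp)² = ⟨p²⟩ − ⟨p⟩².
d/dx sin(nπx/a) = (nπ/a)·cos(nπx/a) and d²/dx² sin(nπx/a) = −(nπ/a)²·sin(nπx/a); on 0 ≤ x ≤ a, ∫sin²(nπx/a) dx = a/2 and ∫sin(nπx/a)·cos(nπx/a) dx = 0.
⟨p⟩ = 0.0000 and ⟨p²⟩ = 9.1084.
(Δp)² = 9.1084 − (0.0000)² = 9.1084.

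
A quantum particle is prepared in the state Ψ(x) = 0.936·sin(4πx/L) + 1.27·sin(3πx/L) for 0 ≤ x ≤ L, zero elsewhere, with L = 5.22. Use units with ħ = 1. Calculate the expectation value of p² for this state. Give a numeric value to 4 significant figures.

4.152

p² Ψ = −ħ² d²Ψ/dx²; ⟨p²⟩ = −ħ² ∫ Ψ*·Ψ'' dx / ∫|Ψ|² dx.
d²/dx² sin(jπx/L) = −(jπ/L)²·sin(jπx/L); on 0 ≤ x ≤ L, ∫sin²(jπx/L) dx = L/2 and ∫sin(jπx/L)·sin(lπx/L) dx = 0 for j ≠ l, so only diagonal terms survive in ∫|Ψ|² and ∫Ψ·Ψ″; ∫Ψ·Ψ′ dx = [Ψ²/2] between the walls = 0.
State is unnormalized: ∫|Ψ|² dx = 6.4963, and ∫Ψ*·(−ħ² Ψ'') dx = 26.975, so ⟨p²⟩ = 26.975 / 6.4963.
⟨p²⟩ = 4.1523.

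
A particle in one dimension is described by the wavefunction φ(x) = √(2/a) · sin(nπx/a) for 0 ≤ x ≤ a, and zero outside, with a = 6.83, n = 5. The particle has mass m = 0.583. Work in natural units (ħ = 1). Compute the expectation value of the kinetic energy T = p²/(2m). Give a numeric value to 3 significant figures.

4.54

T = −(ħ²/2m) d²/dx², so ⟨T⟩ = −(ħ²/2m) ∫ φ*·φ'' dx; with m = 0.583.
d/dx sin(nπx/a) = (nπ/a)·cos(nπx/a) and d²/dx² sin(nπx/a) = −(nπ/a)²·sin(nπx/a); on 0 ≤ x ≤ a, ∫sin²(nπx/a) dx = a/2 and ∫sin(nπx/a)·cos(nπx/a) dx = 0.
⟨T⟩ = 4.5363.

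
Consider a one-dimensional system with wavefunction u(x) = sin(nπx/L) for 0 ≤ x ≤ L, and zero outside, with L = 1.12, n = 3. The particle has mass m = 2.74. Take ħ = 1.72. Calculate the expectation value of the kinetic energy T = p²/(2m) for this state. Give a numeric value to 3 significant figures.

T = −(ħ²/2m) d²/dx², so ⟨T⟩ = −(ħ²/2m) ∫ u*·u'' dx / ∫|u|² dx; with m = 2.74.
d/dx sin(nπx/L) = (nπ/L)·cos(nπx/L) and d²/dx² sin(nπx/L) = −(nπ/L)²·sin(nπx/L); on 0 ≤ x ≤ L, ∫sin²(nπx/L) dx = L/2 and ∫sin(nπx/L)·cos(nπx/L) dx = 0.
State is unnormalized: ∫|u|² dx = 0.56000, and ∫u*·(−ħ²/2m · u'') dx = 21.408, so ⟨T⟩ = 21.408 / 0.56000.
⟨T⟩ = 38.228.

38.2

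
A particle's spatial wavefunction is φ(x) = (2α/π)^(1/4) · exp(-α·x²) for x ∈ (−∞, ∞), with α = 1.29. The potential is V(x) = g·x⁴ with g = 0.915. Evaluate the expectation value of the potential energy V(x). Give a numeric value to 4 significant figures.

0.1031

⟨V⟩ = ∫ V(x)·|φ|² dx.
Gaussian moments: ∫x^(2j)·e^(−2αx²) dx = (2j−1)!!/(4α)^j · √(π/(2α)), odd powers integrate to 0; here √(π/(2α)) = 1.1035.
⟨V⟩ = 0.10310.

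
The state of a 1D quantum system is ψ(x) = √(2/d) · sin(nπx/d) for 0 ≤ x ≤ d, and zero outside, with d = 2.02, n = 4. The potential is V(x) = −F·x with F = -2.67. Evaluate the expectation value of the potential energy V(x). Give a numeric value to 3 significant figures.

⟨V⟩ = ∫ V(x)·|ψ|² dx.
With sin²θ = (1 − cos2θ)/2 on 0 ≤ x ≤ d: ∫sin²(nπx/d) dx = d/2, ∫x·sin²(nπx/d) dx = d²/4, ∫x²·sin²(nπx/d) dx = d³·(1/6 − 1/(4n²π²)); higher powers xᵏ the same way, integrating xᵏ·cos(2nπx/d) by parts.
⟨V⟩ = 2.6967.

2.70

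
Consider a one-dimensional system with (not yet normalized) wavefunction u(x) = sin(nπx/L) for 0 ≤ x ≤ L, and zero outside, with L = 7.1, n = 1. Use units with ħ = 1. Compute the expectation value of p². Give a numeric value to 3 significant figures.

p² u = −ħ² d²u/dx²; ⟨p²⟩ = −ħ² ∫ u*·u'' dx / ∫|u|² dx.
d/dx sin(nπx/L) = (nπ/L)·cos(nπx/L) and d²/dx² sin(nπx/L) = −(nπ/L)²·sin(nπx/L); on 0 ≤ x ≤ L, ∫sin²(nπx/L) dx = L/2 and ∫sin(nπx/L)·cos(nπx/L) dx = 0.
State is unnormalized: ∫|u|² dx = 3.5500, and ∫u*·(−ħ² u'') dx = 0.69504, so ⟨p²⟩ = 0.69504 / 3.5500.
⟨p²⟩ = 0.19579.

0.196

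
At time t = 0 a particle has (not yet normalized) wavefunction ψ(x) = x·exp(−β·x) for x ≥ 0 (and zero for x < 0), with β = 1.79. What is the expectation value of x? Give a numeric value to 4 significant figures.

0.8380

⟨x⟩ = ∫ x·|ψ|² dx / ∫|ψ|² dx (integrals over the domain).
Every integrand reduces to terms xʲ·e^(−2βx) on [0, ∞); use ∫₀^∞ xʲ·e^(−2βx) dx = j!/(2β)^(j+1).
State is unnormalized: ∫|ψ|² dx = 0.043589, and ∫ψ*·x·ψ dx = 0.036527, so ⟨x⟩ = 0.036527 / 0.043589.
⟨x⟩ = 0.83799.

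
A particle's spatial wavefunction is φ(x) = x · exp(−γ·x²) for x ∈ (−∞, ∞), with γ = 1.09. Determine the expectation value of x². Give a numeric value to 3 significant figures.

0.688

⟨x²⟩ = ∫ x²·|φ|² dx / ∫|φ|² dx (integrals over the domain).
Expand each integrand as polynomial × e^(−2γx²) and use ∫x^(2j)·e^(−2γx²) dx = (2j−1)!!/(4γ)^j · √(π/(2γ)), odd powers → 0; here √(π/(2γ)) = 1.2005.
State is unnormalized: ∫|φ|² dx = 0.27533, and ∫φ*·x²·φ dx = 0.18945, so ⟨x²⟩ = 0.18945 / 0.27533.
⟨x²⟩ = 0.68807.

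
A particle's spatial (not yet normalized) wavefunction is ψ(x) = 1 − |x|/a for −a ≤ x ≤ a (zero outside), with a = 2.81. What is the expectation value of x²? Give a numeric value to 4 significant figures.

0.7896

⟨x²⟩ = ∫ x²·|ψ|² dx / ∫|ψ|² dx (integrals over the domain).
ψ is even, so ∫ over [−a, a] = 2∫₀ᵃ with ψ = 1 − x/a there: ∫₀ᵃ (1 − x/a)² dx = a/3, ∫₀ᵃ x²(1 − x/a)² dx = a³/30, ∫₀ᵃ x⁴(1 − x/a)² dx = a⁵/105.
State is unnormalized: ∫|ψ|² dx = 1.8733, and ∫ψ*·x²·ψ dx = 1.4792, so ⟨x²⟩ = 1.4792 / 1.8733.
⟨x²⟩ = 0.78961.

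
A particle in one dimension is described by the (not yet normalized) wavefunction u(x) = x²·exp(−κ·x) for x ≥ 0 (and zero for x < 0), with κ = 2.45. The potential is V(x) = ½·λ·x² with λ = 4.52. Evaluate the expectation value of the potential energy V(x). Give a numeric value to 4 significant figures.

2.824

⟨V⟩ = ∫ V(x)·|u|² dx / ∫|u|² dx.
Every integrand reduces to terms xʲ·e^(−2κx) on [0, ∞); use ∫₀^∞ xʲ·e^(−2κx) dx = j!/(2κ)^(j+1).
State is unnormalized: ∫|u|² dx = 0.0084963, and ∫u*·V(x)·u dx = 0.023992, so ⟨V⟩ = 0.023992 / 0.0084963.
⟨V⟩ = 2.8238.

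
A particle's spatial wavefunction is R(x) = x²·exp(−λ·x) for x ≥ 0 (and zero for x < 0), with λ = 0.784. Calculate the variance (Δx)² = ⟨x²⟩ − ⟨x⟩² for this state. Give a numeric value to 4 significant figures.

Compute ⟨x⟩ and ⟨x²⟩ separately, then (Δx)² = ⟨x²⟩ − ⟨x⟩².
Every integrand reduces to terms xʲ·e^(−2λx) on [0, ∞); use ∫₀^∞ xʲ·e^(−2λx) dx = j!/(2λ)^(j+1).
Normalization: ∫|R|² dx = 2.5321.
⟨x⟩ = 3.1888 and ⟨x²⟩ = 12.202.
(Δx)² = 12.202 − (3.1888)² = 2.0337.

2.034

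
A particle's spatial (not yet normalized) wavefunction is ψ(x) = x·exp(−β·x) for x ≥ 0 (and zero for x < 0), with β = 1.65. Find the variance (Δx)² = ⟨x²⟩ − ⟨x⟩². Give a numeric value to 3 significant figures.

0.275

Compute ⟨x⟩ and ⟨x²⟩ separately, then (Δx)² = ⟨x²⟩ − ⟨x⟩².
Every integrand reduces to terms xʲ·e^(−2βx) on [0, ∞); use ∫₀^∞ xʲ·e^(−2βx) dx = j!/(2β)^(j+1).
Normalization: ∫|ψ|² dx = 0.055653.
⟨x⟩ = 0.90909 and ⟨x²⟩ = 1.1019.
(Δx)² = 1.1019 − (0.90909)² = 0.27548.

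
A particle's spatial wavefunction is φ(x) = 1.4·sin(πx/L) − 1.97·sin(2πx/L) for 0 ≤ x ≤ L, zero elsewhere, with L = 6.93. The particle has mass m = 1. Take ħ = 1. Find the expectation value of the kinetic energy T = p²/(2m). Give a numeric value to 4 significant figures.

0.3076

T = −(ħ²/2m) d²/dx², so ⟨T⟩ = −(ħ²/2m) ∫ φ*·φ'' dx / ∫|φ|² dx; with m = 1.
d²/dx² sin(jπx/L) = −(jπ/L)²·sin(jπx/L); on 0 ≤ x ≤ L, ∫sin²(jπx/L) dx = L/2 and ∫sin(jπx/L)·sin(lπx/L) dx = 0 for j ≠ l, so only diagonal terms survive in ∫|φ|² and ∫φ·φ″; ∫φ·φ′ dx = [φ²/2] between the walls = 0.
State is unnormalized: ∫|φ|² dx = 20.239, and ∫φ*·(−ħ²/2m · φ'') dx = 6.2250, so ⟨T⟩ = 6.2250 / 20.239.
⟨T⟩ = 0.30758.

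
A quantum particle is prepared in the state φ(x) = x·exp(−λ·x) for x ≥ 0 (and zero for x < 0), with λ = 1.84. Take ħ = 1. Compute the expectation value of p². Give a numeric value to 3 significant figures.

3.39

p² φ = −ħ² d²φ/dx²; ⟨p²⟩ = −ħ² ∫ φ*·φ'' dx / ∫|φ|² dx.
Differentiate x·exp(−λ·x) with the product rule; every integrand then reduces to terms xʲ·e^(−2λx) on [0, ∞), with ∫₀^∞ xʲ·e^(−2λx) dx = j!/(2λ)^(j+1).
State is unnormalized: ∫|φ|² dx = 0.040132, and ∫φ*·(−ħ² φ'') dx = 0.13587, so ⟨p²⟩ = 0.13587 / 0.040132.
⟨p²⟩ = 3.3856.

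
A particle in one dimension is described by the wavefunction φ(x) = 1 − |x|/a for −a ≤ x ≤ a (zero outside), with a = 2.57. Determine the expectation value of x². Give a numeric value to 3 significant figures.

⟨x²⟩ = ∫ x²·|φ|² dx / ∫|φ|² dx (integrals over the domain).
φ is even, so ∫ over [−a, a] = 2∫₀ᵃ with φ = 1 − x/a there: ∫₀ᵃ (1 − x/a)² dx = a/3, ∫₀ᵃ x²(1 − x/a)² dx = a³/30, ∫₀ᵃ x⁴(1 − x/a)² dx = a⁵/105.
State is unnormalized: ∫|φ|² dx = 1.7133, and ∫φ*·x²·φ dx = 1.1316, so ⟨x²⟩ = 1.1316 / 1.7133.
⟨x²⟩ = 0.66049.

0.660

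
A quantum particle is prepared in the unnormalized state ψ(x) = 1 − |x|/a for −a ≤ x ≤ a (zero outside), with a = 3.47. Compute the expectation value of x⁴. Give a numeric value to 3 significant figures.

⟨x⁴⟩ = ∫ x⁴·|ψ|² dx / ∫|ψ|² dx (integrals over the domain).
ψ is even, so ∫ over [−a, a] = 2∫₀ᵃ with ψ = 1 − x/a there: ∫₀ᵃ (1 − x/a)² dx = a/3, ∫₀ᵃ x²(1 − x/a)² dx = a³/30, ∫₀ᵃ x⁴(1 − x/a)² dx = a⁵/105.
State is unnormalized: ∫|ψ|² dx = 2.3133, and ∫ψ*·x⁴·ψ dx = 9.5827, so ⟨x⁴⟩ = 9.5827 / 2.3133.
⟨x⁴⟩ = 4.1424.

4.14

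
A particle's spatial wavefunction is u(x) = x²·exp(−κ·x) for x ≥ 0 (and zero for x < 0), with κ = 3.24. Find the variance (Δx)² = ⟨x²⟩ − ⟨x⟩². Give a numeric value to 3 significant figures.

0.119

Compute ⟨x⟩ and ⟨x²⟩ separately, then (Δx)² = ⟨x²⟩ − ⟨x⟩².
Every integrand reduces to terms xʲ·e^(−2κx) on [0, ∞); use ∫₀^∞ xʲ·e^(−2κx) dx = j!/(2κ)^(j+1).
Normalization: ∫|u|² dx = 0.0021006.
⟨x⟩ = 0.77160 and ⟨x²⟩ = 0.71445.
(Δx)² = 0.71445 − (0.77160)² = 0.11907.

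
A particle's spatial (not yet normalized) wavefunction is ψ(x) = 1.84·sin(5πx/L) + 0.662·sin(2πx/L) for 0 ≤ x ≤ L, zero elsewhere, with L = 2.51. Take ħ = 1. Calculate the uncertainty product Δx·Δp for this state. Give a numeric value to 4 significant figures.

4.222

Δx = √(⟨x²⟩−⟨x⟩²), Δp = √(⟨p²⟩−⟨p⟩²).
On 0 ≤ x ≤ L (j ≠ l): ∫sin²(jπx/L) dx = L/2, ∫sin(jπx/L)·sin(lπx/L) dx = 0; diagonal moments ∫x·sin²(jπx/L) dx = L²/4, ∫x²·sin²(jπx/L) dx = L³·(1/6 − 1/(4j²π²)); cross terms ∫x·sin(jπx/L)·sin(lπx/L) dx = 0 for j + l even and −4jlL²/(π²(j² − l²)²) for j + l odd, ∫x²·sin(jπx/L)·sin(lπx/L) dx = (−1)^(j+l)·4jlL³/(π²(j² − l²)²); higher powers the same way via product-to-sum and parts. d²/dx² sin(jπx/L) = −(jπ/L)²·sin(jπx/L); on 0 ≤ x ≤ L, ∫sin²(jπx/L) dx = L/2 and ∫sin(jπx/L)·sin(lπx/L) dx = 0 for j ≠ l, so only diagonal terms survive in ∫|ψ|² and ∫ψ·ψ″; ∫ψ·ψ′ dx = [ψ²/2] between the walls = 0.
Normalization: ∫|ψ|² dx = 4.7989.
⟨x⟩ = 1.2256, ⟨x²⟩ = 2.0058 ⇒ Δx = 0.70972.
⟨p⟩ = 0.0000, ⟨p²⟩ = 35.394 ⇒ Δp = 5.9493.
Δx·Δp = 4.2223.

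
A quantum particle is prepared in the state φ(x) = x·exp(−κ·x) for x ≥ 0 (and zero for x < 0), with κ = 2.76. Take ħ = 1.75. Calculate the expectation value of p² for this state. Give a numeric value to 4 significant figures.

23.33

p² φ = −ħ² d²φ/dx²; ⟨p²⟩ = −ħ² ∫ φ*·φ'' dx / ∫|φ|² dx.
Differentiate x·exp(−κ·x) with the product rule; every integrand then reduces to terms xʲ·e^(−2κx) on [0, ∞), with ∫₀^∞ xʲ·e^(−2κx) dx = j!/(2κ)^(j+1).
State is unnormalized: ∫|φ|² dx = 0.011891, and ∫φ*·(−ħ² φ'') dx = 0.27740, so ⟨p²⟩ = 0.27740 / 0.011891.
⟨p²⟩ = 23.329.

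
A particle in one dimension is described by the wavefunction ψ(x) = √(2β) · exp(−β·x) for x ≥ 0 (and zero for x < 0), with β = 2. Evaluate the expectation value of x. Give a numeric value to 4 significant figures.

⟨x⟩ = ∫ x·|ψ|² dx (integrals over the domain).
Every integrand reduces to terms xʲ·e^(−2βx) on [0, ∞); use ∫₀^∞ xʲ·e^(−2βx) dx = j!/(2β)^(j+1).
⟨x⟩ = 0.25000.

0.2500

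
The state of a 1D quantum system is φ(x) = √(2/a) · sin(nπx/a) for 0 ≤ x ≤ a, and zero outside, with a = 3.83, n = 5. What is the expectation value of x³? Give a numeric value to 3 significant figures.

13.9

⟨x³⟩ = ∫ x³·|φ|² dx (integrals over the domain).
With sin²θ = (1 − cos2θ)/2 on 0 ≤ x ≤ a: ∫sin²(nπx/a) dx = a/2, ∫x·sin²(nπx/a) dx = a²/4, ∫x²·sin²(nπx/a) dx = a³·(1/6 − 1/(4n²π²)); higher powers xᵏ the same way, integrating xᵏ·cos(2nπx/a) by parts.
⟨x³⟩ = 13.875.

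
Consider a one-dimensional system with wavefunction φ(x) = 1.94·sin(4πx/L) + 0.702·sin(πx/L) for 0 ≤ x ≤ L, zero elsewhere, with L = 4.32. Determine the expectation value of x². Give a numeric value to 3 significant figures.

5.89

⟨x²⟩ = ∫ x²·|φ|² dx / ∫|φ|² dx (integrals over the domain).
On 0 ≤ x ≤ L (j ≠ l): ∫sin²(jπx/L) dx = L/2, ∫sin(jπx/L)·sin(lπx/L) dx = 0; diagonal moments ∫x·sin²(jπx/L) dx = L²/4, ∫x²·sin²(jπx/L) dx = L³·(1/6 − 1/(4j²π²)); cross terms ∫x·sin(jπx/L)·sin(lπx/L) dx = 0 for j + l even and −4jlL²/(π²(j² − l²)²) for j + l odd, ∫x²·sin(jπx/L)·sin(lπx/L) dx = (−1)^(j+l)·4jlL³/(π²(j² − l²)²); higher powers the same way via product-to-sum and parts.
State is unnormalized: ∫|φ|² dx = 9.1938, and ∫φ*·x²·φ dx = 54.124, so ⟨x²⟩ = 54.124 / 9.1938.
⟨x²⟩ = 5.8870.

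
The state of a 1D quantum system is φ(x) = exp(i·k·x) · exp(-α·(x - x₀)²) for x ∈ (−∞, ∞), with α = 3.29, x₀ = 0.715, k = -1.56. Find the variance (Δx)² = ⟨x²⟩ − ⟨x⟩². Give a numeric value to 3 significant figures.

0.0760

Compute ⟨x⟩ and ⟨x²⟩ separately, then (Δx)² = ⟨x²⟩ − ⟨x⟩².
Gaussian moments (u = x − x₀): ∫u^(2j)·e^(−2αu²) du = (2j−1)!!/(4α)^j · √(π/(2α)), odd powers integrate to 0; here √(π/(2α)) = 0.69097.
Normalization: ∫|φ|² dx = 0.69097.
⟨x⟩ = 0.71500 and ⟨x²⟩ = 0.58721.
(Δx)² = 0.58721 − (0.71500)² = 0.075988.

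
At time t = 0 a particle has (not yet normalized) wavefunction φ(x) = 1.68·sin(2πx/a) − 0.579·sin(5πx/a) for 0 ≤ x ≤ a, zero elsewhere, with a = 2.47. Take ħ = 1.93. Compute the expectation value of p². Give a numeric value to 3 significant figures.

p² φ = −ħ² d²φ/dx²; ⟨p²⟩ = −ħ² ∫ φ*·φ'' dx / ∫|φ|² dx.
d²/dx² sin(jπx/a) = −(jπ/a)²·sin(jπx/a); on 0 ≤ x ≤ a, ∫sin²(jπx/a) dx = a/2 and ∫sin(jπx/a)·sin(lπx/a) dx = 0 for j ≠ l, so only diagonal terms survive in ∫|φ|² and ∫φ·φ″; ∫φ·φ′ dx = [φ²/2] between the walls = 0.
State is unnormalized: ∫|φ|² dx = 3.8997, and ∫φ*·(−ħ² φ'') dx = 146.39, so ⟨p²⟩ = 146.39 / 3.8997.
⟨p²⟩ = 37.538.

37.5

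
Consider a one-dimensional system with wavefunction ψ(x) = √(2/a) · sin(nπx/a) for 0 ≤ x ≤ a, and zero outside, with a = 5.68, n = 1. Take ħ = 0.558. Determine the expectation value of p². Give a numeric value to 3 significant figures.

0.0953

p² ψ = −ħ² d²ψ/dx²; ⟨p²⟩ = −ħ² ∫ ψ*·ψ'' dx.
d/dx sin(nπx/a) = (nπ/a)·cos(nπx/a) and d²/dx² sin(nπx/a) = −(nπ/a)²·sin(nπx/a); on 0 ≤ x ≤ a, ∫sin²(nπx/a) dx = a/2 and ∫sin(nπx/a)·cos(nπx/a) dx = 0.
⟨p²⟩ = 0.095251.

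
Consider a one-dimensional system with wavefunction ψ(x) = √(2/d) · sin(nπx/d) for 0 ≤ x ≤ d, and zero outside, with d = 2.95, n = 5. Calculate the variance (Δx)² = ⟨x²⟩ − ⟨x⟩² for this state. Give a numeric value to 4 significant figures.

0.7076

Compute ⟨x⟩ and ⟨x²⟩ separately, then (Δx)² = ⟨x²⟩ − ⟨x⟩².
With sin²θ = (1 − cos2θ)/2 on 0 ≤ x ≤ d: ∫sin²(nπx/d) dx = d/2, ∫x·sin²(nπx/d) dx = d²/4, ∫x²·sin²(nπx/d) dx = d³·(1/6 − 1/(4n²π²)); higher powers xᵏ the same way, integrating xᵏ·cos(2nπx/d) by parts.
⟨x⟩ = 1.4750 and ⟨x²⟩ = 2.8832.
(Δx)² = 2.8832 − (1.4750)² = 0.70757.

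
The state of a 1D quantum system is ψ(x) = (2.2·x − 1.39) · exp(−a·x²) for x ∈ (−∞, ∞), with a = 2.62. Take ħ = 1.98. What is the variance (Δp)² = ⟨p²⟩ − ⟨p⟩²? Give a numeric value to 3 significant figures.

Compute ⟨p⟩ and ⟨p²⟩ separately; (Δp)² = ⟨p²⟩ − ⟨p⟩².
Expand each integrand as polynomial × e^(−2ax²) and use ∫x^(2j)·e^(−2ax²) dx = (2j−1)!!/(4a)^j · √(π/(2a)), odd powers → 0; here √(π/(2a)) = 0.77430. Differentiate with the product rule, d/dx e^(−ax²) = −2ax·e^(−ax²).
Normalization: ∫|ψ|² dx = 1.8536.
⟨p⟩ = 0.0000 and ⟨p²⟩ = 14.235.
(Δp)² = 14.235 − (0.0000)² = 14.235.

14.2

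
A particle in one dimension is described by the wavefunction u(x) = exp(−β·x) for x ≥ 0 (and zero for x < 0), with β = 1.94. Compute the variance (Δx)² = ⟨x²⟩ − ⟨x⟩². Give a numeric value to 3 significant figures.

0.0664

Compute ⟨x⟩ and ⟨x²⟩ separately, then (Δx)² = ⟨x²⟩ − ⟨x⟩².
Every integrand reduces to terms xʲ·e^(−2βx) on [0, ∞); use ∫₀^∞ xʲ·e^(−2βx) dx = j!/(2β)^(j+1).
Normalization: ∫|u|² dx = 0.25773.
⟨x⟩ = 0.25773 and ⟨x²⟩ = 0.13285.
(Δx)² = 0.13285 − (0.25773)² = 0.066426.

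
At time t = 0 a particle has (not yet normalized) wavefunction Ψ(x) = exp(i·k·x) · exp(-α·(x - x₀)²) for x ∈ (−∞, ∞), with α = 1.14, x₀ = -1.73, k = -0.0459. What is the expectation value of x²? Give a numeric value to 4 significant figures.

3.212

⟨x²⟩ = ∫ x²·|Ψ|² dx / ∫|Ψ|² dx (integrals over the domain).
Gaussian moments (u = x − x₀): ∫u^(2j)·e^(−2αu²) du = (2j−1)!!/(4α)^j · √(π/(2α)), odd powers integrate to 0; here √(π/(2α)) = 1.1738.
State is unnormalized: ∫|Ψ|² dx = 1.1738, and ∫Ψ*·x²·Ψ dx = 3.7706, so ⟨x²⟩ = 3.7706 / 1.1738.
⟨x²⟩ = 3.2122.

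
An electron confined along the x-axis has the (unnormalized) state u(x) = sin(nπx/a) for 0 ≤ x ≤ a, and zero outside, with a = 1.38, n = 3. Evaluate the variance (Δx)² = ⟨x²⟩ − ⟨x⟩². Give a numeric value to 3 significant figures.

0.148

Compute ⟨x⟩ and ⟨x²⟩ separately, then (Δx)² = ⟨x²⟩ − ⟨x⟩².
With sin²θ = (1 − cos2θ)/2 on 0 ≤ x ≤ a: ∫sin²(nπx/a) dx = a/2, ∫x·sin²(nπx/a) dx = a²/4, ∫x²·sin²(nπx/a) dx = a³·(1/6 − 1/(4n²π²)); higher powers xᵏ the same way, integrating xᵏ·cos(2nπx/a) by parts.
Normalization: ∫|u|² dx = 0.69000.
⟨x⟩ = 0.69000 and ⟨x²⟩ = 0.62408.
(Δx)² = 0.62408 − (0.69000)² = 0.14798.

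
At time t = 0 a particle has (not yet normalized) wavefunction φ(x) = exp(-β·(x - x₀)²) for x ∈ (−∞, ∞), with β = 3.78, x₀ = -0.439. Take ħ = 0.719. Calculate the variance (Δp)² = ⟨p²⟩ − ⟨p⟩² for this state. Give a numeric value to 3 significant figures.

1.95

Compute ⟨p⟩ and ⟨p²⟩ separately; (Δp)² = ⟨p²⟩ − ⟨p⟩².
Gaussian moments (u = x − x₀): ∫u^(2j)·e^(−2βu²) du = (2j−1)!!/(4β)^j · √(π/(2β)), odd powers integrate to 0; here √(π/(2β)) = 0.64464. Derivatives: d/dx e^(−βu²) = −2βu·e^(−βu²), d²/dx² e^(−βu²) = (4β²u² − 2β)·e^(−βu²).
Normalization: ∫|φ|² dx = 0.64464.
⟨p⟩ = 0.0000 and ⟨p²⟩ = 1.9541.
(Δp)² = 1.9541 − (0.0000)² = 1.9541.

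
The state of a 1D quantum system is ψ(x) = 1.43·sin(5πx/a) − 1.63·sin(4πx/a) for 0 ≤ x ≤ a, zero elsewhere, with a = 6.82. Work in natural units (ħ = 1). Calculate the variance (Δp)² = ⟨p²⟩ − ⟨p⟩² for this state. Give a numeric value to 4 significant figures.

4.226

Compute ⟨p⟩ and ⟨p²⟩ separately; (Δp)² = ⟨p²⟩ − ⟨p⟩².
d²/dx² sin(jπx/a) = −(jπ/a)²·sin(jπx/a); on 0 ≤ x ≤ a, ∫sin²(jπx/a) dx = a/2 and ∫sin(jπx/a)·sin(lπx/a) dx = 0 for j ≠ l, so only diagonal terms survive in ∫|ψ|² and ∫ψ·ψ″; ∫ψ·ψ′ dx = [ψ²/2] between the walls = 0.
Normalization: ∫|ψ|² dx = 16.033.
⟨p⟩ = 0.0000 and ⟨p²⟩ = 4.2257.
(Δp)² = 4.2257 − (0.0000)² = 4.2257.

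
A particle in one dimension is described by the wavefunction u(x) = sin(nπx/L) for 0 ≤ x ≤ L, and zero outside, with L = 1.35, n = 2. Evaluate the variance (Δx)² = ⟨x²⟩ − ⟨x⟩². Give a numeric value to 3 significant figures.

Compute ⟨x⟩ and ⟨x²⟩ separately, then (Δx)² = ⟨x²⟩ − ⟨x⟩².
With sin²θ = (1 − cos2θ)/2 on 0 ≤ x ≤ L: ∫sin²(nπx/L) dx = L/2, ∫x·sin²(nπx/L) dx = L²/4, ∫x²·sin²(nπx/L) dx = L³·(1/6 − 1/(4n²π²)); higher powers xᵏ the same way, integrating xᵏ·cos(2nπx/L) by parts.
Normalization: ∫|u|² dx = 0.67500.
⟨x⟩ = 0.67500 and ⟨x²⟩ = 0.58442.
(Δx)² = 0.58442 − (0.67500)² = 0.12879.

0.129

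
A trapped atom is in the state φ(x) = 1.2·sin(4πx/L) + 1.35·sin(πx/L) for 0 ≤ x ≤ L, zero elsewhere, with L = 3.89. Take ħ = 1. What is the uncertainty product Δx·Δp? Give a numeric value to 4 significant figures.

Δx = √(⟨x²⟩−⟨x⟩²), Δp = √(⟨p²⟩−⟨p⟩²).
On 0 ≤ x ≤ L (j ≠ l): ∫sin²(jπx/L) dx = L/2, ∫sin(jπx/L)·sin(lπx/L) dx = 0; diagonal moments ∫x·sin²(jπx/L) dx = L²/4, ∫x²·sin²(jπx/L) dx = L³·(1/6 − 1/(4j²π²)); cross terms ∫x·sin(jπx/L)·sin(lπx/L) dx = 0 for j + l even and −4jlL²/(π²(j² − l²)²) for j + l odd, ∫x²·sin(jπx/L)·sin(lπx/L) dx = (−1)^(j+l)·4jlL³/(π²(j² − l²)²); higher powers the same way via product-to-sum and parts. d²/dx² sin(jπx/L) = −(jπ/L)²·sin(jπx/L); on 0 ≤ x ≤ L, ∫sin²(jπx/L) dx = L/2 and ∫sin(jπx/L)·sin(lπx/L) dx = 0 for j ≠ l, so only diagonal terms survive in ∫|φ|² and ∫φ·φ″; ∫φ·φ′ dx = [φ²/2] between the walls = 0.
Normalization: ∫|φ|² dx = 6.3456.
⟨x⟩ = 1.8893, ⟨x²⟩ = 4.3781 ⇒ Δx = 0.89918.
⟨p⟩ = 0.0000, ⟨p²⟩ = 4.9704 ⇒ Δp = 2.2294.
Δx·Δp = 2.0047.

2.005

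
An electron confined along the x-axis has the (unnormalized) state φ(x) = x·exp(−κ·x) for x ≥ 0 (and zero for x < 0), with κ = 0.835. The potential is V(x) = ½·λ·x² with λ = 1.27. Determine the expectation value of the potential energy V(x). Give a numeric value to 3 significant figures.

2.73

⟨V⟩ = ∫ V(x)·|φ|² dx / ∫|φ|² dx.
Every integrand reduces to terms xʲ·e^(−2κx) on [0, ∞); use ∫₀^∞ xʲ·e^(−2κx) dx = j!/(2κ)^(j+1).
State is unnormalized: ∫|φ|² dx = 0.42942, and ∫φ*·V(x)·φ dx = 1.1733, so ⟨V⟩ = 1.1733 / 0.42942.
⟨V⟩ = 2.7323.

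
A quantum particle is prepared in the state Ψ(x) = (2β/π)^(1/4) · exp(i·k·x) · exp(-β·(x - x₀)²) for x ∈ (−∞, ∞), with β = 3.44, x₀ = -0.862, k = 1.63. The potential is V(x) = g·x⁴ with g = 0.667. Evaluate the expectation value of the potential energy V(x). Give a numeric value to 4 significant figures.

⟨V⟩ = ∫ V(x)·|Ψ|² dx.
Gaussian moments (u = x − x₀): ∫u^(2j)·e^(−2βu²) du = (2j−1)!!/(4β)^j · √(π/(2β)), odd powers integrate to 0; here √(π/(2β)) = 0.67574.
⟨V⟩ = 0.59494.

0.5949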